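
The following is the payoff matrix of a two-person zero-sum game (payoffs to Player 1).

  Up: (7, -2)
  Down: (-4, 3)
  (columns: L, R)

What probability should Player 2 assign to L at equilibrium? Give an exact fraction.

5/16

Row minima: Up → -2, Down → -4; maximin = -2.
Column maxima: L → 7, R → 3; minimax = 3.
-2 ≠ 3, so there is no saddle point; optimal play is mixed.
Let Player 1 play Up with probability p. Expected payoff against L: 7p + (-4)(1−p) = 11p − 4; against R: (-2)p + 3(1−p) = −5p + 3.
Setting these equal: 11p − 4 = −5p + 3 ⇒ 16p = 7 ⇒ p = 7/16, and the value is (11)·(7/16) − 4 = 13/16.
For Player 2: with q = P(L), equating Up's and Down's payoffs gives 9q − 2 = −7q + 3 ⇒ q = 5/16.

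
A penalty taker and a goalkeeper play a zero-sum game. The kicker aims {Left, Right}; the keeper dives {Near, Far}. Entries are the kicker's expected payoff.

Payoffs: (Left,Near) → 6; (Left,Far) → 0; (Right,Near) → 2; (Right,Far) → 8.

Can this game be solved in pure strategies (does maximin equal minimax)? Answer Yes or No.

Row minima: Left → 0, Right → 2; maximin = 2.
Column maxima: Near → 6, Far → 8; minimax = 6.
2 ≠ 6, so no pure-strategy equilibrium exists.

No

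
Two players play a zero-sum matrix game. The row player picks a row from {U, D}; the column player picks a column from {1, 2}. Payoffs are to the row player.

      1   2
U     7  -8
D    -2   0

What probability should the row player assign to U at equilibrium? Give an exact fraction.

2/17

Row minima: U → -8, D → -2; maximin = -2.
Column maxima: 1 → 7, 2 → 0; minimax = 0.
-2 ≠ 0, so there is no saddle point; optimal play is mixed.
Let the row player play U with probability p. Expected payoff against 1: 7p + (-2)(1−p) = 9p − 2; against 2: (-8)p + 0(1−p) = −8p.
Setting these equal: 9p − 2 = −8p ⇒ 17p = 2 ⇒ p = 2/17, and the value is (9)·(2/17) − 2 = -16/17.
For the column player: with q = P(1), equating U's and D's payoffs gives 15q − 8 = −2q ⇒ q = 8/17.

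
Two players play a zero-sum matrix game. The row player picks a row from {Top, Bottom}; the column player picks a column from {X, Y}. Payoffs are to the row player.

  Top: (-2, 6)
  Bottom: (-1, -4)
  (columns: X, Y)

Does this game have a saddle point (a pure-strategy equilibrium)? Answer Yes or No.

Row minima: Top → -2, Bottom → -4; maximin = -2.
Column maxima: X → -1, Y → 6; minimax = -1.
-2 ≠ -1, so no pure-strategy equilibrium exists.

No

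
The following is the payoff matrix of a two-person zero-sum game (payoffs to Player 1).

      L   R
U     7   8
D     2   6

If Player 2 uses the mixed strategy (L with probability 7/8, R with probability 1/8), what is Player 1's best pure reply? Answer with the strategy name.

U

Expected payoff of U: (7/8)·7 + (1/8)·8 = 57/8.
Expected payoff of D: (7/8)·2 + (1/8)·6 = 5/2.
The largest is 57/8, so Player 1's best response is U.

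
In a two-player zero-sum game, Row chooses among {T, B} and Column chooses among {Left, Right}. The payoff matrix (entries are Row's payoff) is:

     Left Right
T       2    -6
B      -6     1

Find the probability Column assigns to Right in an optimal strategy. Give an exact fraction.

Row minima: T → -6, B → -6; maximin = -6.
Column maxima: Left → 2, Right → 1; minimax = 1.
-6 ≠ 1, so there is no saddle point; optimal play is mixed.
Let Row play T with probability p. Expected payoff against Left: 2p + (-6)(1−p) = 8p − 6; against Right: (-6)p + 1(1−p) = −7p + 1.
Setting these equal: 8p − 6 = −7p + 1 ⇒ 15p = 7 ⇒ p = 7/15, and the value is (8)·(7/15) − 6 = -34/15.
For Column: with q = P(Left), equating T's and B's payoffs gives 8q − 6 = −7q + 1 ⇒ q = 7/15.

8/15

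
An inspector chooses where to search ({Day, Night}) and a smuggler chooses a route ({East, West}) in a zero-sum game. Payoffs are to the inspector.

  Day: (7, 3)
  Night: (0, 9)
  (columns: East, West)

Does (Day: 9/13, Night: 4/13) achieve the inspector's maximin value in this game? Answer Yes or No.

Yes

Against East this mix gives (9/13)·7 + (4/13)·0 = 63/13.
Against West this mix gives (9/13)·3 + (4/13)·9 = 63/13.
All of the smuggler's active replies (East, West) yield 63/13, and no column does worse for the inspector. The mix makes the smuggler indifferent and guarantees 63/13, so it is optimal.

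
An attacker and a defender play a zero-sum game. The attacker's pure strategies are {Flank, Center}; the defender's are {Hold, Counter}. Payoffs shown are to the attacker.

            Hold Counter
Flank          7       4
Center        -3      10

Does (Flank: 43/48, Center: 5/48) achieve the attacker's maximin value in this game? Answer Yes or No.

Against Hold this mix gives (43/48)·7 + (5/48)·(-3) = 143/24.
Against Counter this mix gives (43/48)·4 + (5/48)·10 = 37/8.
The defender will play Counter, holding the attacker to 37/8. Shifting weight toward the row that does better against Counter would raise this floor (the equalizing mix achieves 41/8 against both Counter and Hold), so the proposed strategy is not optimal.

No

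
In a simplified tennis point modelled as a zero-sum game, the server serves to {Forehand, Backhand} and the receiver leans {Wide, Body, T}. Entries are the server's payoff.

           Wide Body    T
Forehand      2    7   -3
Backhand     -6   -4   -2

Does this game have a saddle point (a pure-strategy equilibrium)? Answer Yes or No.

No

Row minima: Forehand → -3, Backhand → -6; maximin = -3.
Column maxima: Wide → 2, Body → 7, T → -2; minimax = -2.
-3 ≠ -2, so no pure-strategy equilibrium exists.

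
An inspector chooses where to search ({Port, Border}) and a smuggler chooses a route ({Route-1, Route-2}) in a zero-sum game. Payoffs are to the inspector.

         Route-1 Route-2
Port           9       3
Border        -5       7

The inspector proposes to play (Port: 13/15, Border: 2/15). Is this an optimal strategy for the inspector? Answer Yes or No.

Against Route-1 this mix gives (13/15)·9 + (2/15)·(-5) = 107/15.
Against Route-2 this mix gives (13/15)·3 + (2/15)·7 = 53/15.
The smuggler will play Route-2, holding the inspector to 53/15. Shifting weight toward the row that does better against Route-2 would raise this floor (the equalizing mix achieves 13/3 against both Route-2 and Route-1), so the proposed strategy is not optimal.

No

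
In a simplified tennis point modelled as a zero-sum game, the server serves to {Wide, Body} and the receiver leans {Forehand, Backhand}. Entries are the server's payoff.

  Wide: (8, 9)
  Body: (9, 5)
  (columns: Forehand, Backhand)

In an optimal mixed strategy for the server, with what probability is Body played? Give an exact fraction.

Row minima: Wide → 8, Body → 5; maximin = 8.
Column maxima: Forehand → 9, Backhand → 9; minimax = 9.
8 ≠ 9, so there is no saddle point; optimal play is mixed.
Let the server play Wide with probability p. Expected payoff against Forehand: 8p + 9(1−p) = −p + 9; against Backhand: 9p + 5(1−p) = 4p + 5.
Setting these equal: −p + 9 = 4p + 5 ⇒ −5p = -4 ⇒ p = 4/5, and the value is (-1)·(4/5) + 9 = 41/5.
For the receiver: with q = P(Forehand), equating Wide's and Body's payoffs gives −q + 9 = 4q + 5 ⇒ q = 4/5.

1/5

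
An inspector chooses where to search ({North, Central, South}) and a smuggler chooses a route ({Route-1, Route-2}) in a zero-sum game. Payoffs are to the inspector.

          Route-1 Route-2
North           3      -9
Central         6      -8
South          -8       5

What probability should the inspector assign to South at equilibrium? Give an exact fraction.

Row minima: North → -9, Central → -8, South → -8; maximin = -8.
Column maxima: Route-1 → 6, Route-2 → 5; minimax = 5.
-8 ≠ 5, so there is no saddle point; optimal play is mixed.
North is strictly dominated by Central, so the inspector never plays it.
On the remaining 2×2 (Central, South vs Route-1, Route-2):
Let the inspector play Central with probability p. Expected payoff against Route-1: 6p + (-8)(1−p) = 14p − 8; against Route-2: (-8)p + 5(1−p) = −13p + 5.
Setting these equal: 14p − 8 = −13p + 5 ⇒ 27p = 13 ⇒ p = 13/27, and the value is (14)·(13/27) − 8 = -34/27.
For the smuggler: with q = P(Route-1), equating Central's and South's payoffs gives 14q − 8 = −13q + 5 ⇒ q = 13/27.

14/27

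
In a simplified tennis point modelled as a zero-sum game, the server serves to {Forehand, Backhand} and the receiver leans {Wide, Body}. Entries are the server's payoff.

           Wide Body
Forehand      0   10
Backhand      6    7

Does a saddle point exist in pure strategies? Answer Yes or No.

Yes

Row minima: Forehand → 0, Backhand → 6; maximin = 6.
Column maxima: Wide → 6, Body → 10; minimax = 6.
maximin = minimax = 6, so a saddle point exists.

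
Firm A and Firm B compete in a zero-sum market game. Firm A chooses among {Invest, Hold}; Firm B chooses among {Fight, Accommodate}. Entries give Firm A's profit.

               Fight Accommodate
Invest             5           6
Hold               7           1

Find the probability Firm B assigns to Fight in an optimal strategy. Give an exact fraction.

5/7

Row minima: Invest → 5, Hold → 1; maximin = 5.
Column maxima: Fight → 7, Accommodate → 6; minimax = 6.
5 ≠ 6, so there is no saddle point; optimal play is mixed.
Let Firm A play Invest with probability p. Expected payoff against Fight: 5p + 7(1−p) = −2p + 7; against Accommodate: 6p + 1(1−p) = 5p + 1.
Setting these equal: −2p + 7 = 5p + 1 ⇒ −7p = -6 ⇒ p = 6/7, and the value is (-2)·(6/7) + 7 = 37/7.
For Firm B: with q = P(Fight), equating Invest's and Hold's payoffs gives −q + 6 = 6q + 1 ⇒ q = 5/7.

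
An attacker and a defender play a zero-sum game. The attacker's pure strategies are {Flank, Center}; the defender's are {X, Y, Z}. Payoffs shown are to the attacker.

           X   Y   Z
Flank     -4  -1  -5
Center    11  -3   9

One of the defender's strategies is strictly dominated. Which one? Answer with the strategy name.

Z holds the attacker's payoff strictly below X in every row: -5 < -4, 9 < 11.
So X is strictly dominated for the defender.

X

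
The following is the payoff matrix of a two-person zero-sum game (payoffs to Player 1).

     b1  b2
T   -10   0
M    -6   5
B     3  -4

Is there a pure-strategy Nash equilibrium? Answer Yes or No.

No

Row minima: T → -10, M → -6, B → -4; maximin = -4.
Column maxima: b1 → 3, b2 → 5; minimax = 3.
-4 ≠ 3, so no pure-strategy equilibrium exists.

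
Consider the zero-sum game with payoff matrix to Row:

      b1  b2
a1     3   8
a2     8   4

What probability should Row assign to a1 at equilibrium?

Row minima: a1 → 3, a2 → 4; maximin = 4.
Column maxima: b1 → 8, b2 → 8; minimax = 8.
4 ≠ 8, so there is no saddle point; optimal play is mixed.
Let Row play a1 with probability p. Expected payoff against b1: 3p + 8(1−p) = −5p + 8; against b2: 8p + 4(1−p) = 4p + 4.
Setting these equal: −5p + 8 = 4p + 4 ⇒ −9p = -4 ⇒ p = 4/9, and the value is (-5)·(4/9) + 8 = 52/9.
For Column: with q = P(b1), equating a1's and a2's payoffs gives −5q + 8 = 4q + 4 ⇒ q = 4/9.

4/9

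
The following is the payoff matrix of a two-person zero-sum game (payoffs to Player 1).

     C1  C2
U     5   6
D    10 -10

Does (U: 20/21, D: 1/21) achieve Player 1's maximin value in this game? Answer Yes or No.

Yes

Against C1 this mix gives (20/21)·5 + (1/21)·10 = 110/21.
Against C2 this mix gives (20/21)·6 + (1/21)·(-10) = 110/21.
All of Player 2's active replies (C1, C2) yield 110/21, and no column does worse for Player 1. The mix makes Player 2 indifferent and guarantees 110/21, so it is optimal.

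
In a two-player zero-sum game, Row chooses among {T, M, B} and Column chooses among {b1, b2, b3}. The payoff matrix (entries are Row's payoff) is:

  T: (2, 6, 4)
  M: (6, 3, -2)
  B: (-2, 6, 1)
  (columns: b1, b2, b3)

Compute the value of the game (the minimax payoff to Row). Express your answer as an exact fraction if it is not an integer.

Row minima: T → 2, M → -2, B → -2; maximin = 2.
Column maxima: b1 → 6, b2 → 6, b3 → 4; minimax = 4.
2 ≠ 4, so there is no saddle point; optimal play is mixed.
b2 is strictly dominated by b3 (it gives Row strictly more in every row), so Column never plays it.
With b2 eliminated, B is strictly dominated by T (T gives Row strictly more in every remaining column), so Row never plays it.
On the remaining 2×2 (T, M vs b1, b3):
Let Row play T with probability p. Expected payoff against b1: 2p + 6(1−p) = −4p + 6; against b3: 4p + (-2)(1−p) = 6p − 2.
Setting these equal: −4p + 6 = 6p − 2 ⇒ −10p = -8 ⇒ p = 4/5, and the value is (-4)·(4/5) + 6 = 14/5.
For Column: with q = P(b1), equating T's and M's payoffs gives −2q + 4 = 8q − 2 ⇒ q = 3/5.

14/5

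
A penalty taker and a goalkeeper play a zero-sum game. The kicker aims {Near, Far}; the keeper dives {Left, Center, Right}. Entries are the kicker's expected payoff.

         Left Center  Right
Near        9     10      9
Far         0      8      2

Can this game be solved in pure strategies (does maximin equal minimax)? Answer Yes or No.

Yes

Row minima: Near → 9, Far → 0; maximin = 9.
Column maxima: Left → 9, Center → 10, Right → 9; minimax = 9.
maximin = minimax = 9, so a saddle point exists.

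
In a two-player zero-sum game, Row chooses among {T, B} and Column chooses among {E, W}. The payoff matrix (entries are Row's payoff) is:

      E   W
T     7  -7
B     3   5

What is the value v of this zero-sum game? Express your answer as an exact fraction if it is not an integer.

7/2

Row minima: T → -7, B → 3; maximin = 3.
Column maxima: E → 7, W → 5; minimax = 5.
3 ≠ 5, so there is no saddle point; optimal play is mixed.
Let Row play T with probability p. Expected payoff against E: 7p + 3(1−p) = 4p + 3; against W: (-7)p + 5(1−p) = −12p + 5.
Setting these equal: 4p + 3 = −12p + 5 ⇒ 16p = 2 ⇒ p = 1/8, and the value is (4)·(1/8) + 3 = 7/2.
For Column: with q = P(E), equating T's and B's payoffs gives 14q − 7 = −2q + 5 ⇒ q = 3/4.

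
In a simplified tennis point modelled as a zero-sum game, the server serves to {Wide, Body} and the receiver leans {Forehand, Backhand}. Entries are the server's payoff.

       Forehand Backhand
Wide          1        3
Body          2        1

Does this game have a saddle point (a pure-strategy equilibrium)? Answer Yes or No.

No

Row minima: Wide → 1, Body → 1; maximin = 1.
Column maxima: Forehand → 2, Backhand → 3; minimax = 2.
1 ≠ 2, so no pure-strategy equilibrium exists.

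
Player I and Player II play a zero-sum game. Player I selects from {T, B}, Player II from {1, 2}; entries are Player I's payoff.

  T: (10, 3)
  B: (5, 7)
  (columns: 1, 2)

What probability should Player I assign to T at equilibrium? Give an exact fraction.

2/9

Row minima: T → 3, B → 5; maximin = 5.
Column maxima: 1 → 10, 2 → 7; minimax = 7.
5 ≠ 7, so there is no saddle point; optimal play is mixed.
Let Player I play T with probability p. Expected payoff against 1: 10p + 5(1−p) = 5p + 5; against 2: 3p + 7(1−p) = −4p + 7.
Setting these equal: 5p + 5 = −4p + 7 ⇒ 9p = 2 ⇒ p = 2/9, and the value is (5)·(2/9) + 5 = 55/9.
For Player II: with q = P(1), equating T's and B's payoffs gives 7q + 3 = −2q + 7 ⇒ q = 4/9.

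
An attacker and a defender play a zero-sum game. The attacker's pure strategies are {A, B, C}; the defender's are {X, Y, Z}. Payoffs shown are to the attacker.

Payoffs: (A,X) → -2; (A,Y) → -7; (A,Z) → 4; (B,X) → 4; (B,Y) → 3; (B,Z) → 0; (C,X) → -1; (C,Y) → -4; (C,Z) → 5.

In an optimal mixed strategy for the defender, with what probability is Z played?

Row minima: A → -7, B → 0, C → -4; maximin = 0.
Column maxima: X → 4, Y → 3, Z → 5; minimax = 3.
0 ≠ 3, so there is no saddle point; optimal play is mixed.
A is strictly dominated by C, so the attacker never plays it.
X is strictly dominated by Y (it gives the attacker strictly more in every row), so the defender never plays it.
On the remaining 2×2 (B, C vs Y, Z):
Let the attacker play B with probability p. Expected payoff against Y: 3p + (-4)(1−p) = 7p − 4; against Z: 0p + 5(1−p) = −5p + 5.
Setting these equal: 7p − 4 = −5p + 5 ⇒ 12p = 9 ⇒ p = 3/4, and the value is (7)·(3/4) − 4 = 5/4.
For the defender: with q = P(Y), equating B's and C's payoffs gives 3q = −9q + 5 ⇒ q = 5/12.

7/12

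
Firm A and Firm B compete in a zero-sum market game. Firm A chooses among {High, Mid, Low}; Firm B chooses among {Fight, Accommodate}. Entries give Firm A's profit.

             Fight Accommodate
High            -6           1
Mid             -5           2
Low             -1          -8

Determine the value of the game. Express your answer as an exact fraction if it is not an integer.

-3

Row minima: High → -6, Mid → -5, Low → -8; maximin = -5.
Column maxima: Fight → -1, Accommodate → 2; minimax = -1.
-5 ≠ -1, so there is no saddle point; optimal play is mixed.
High is strictly dominated by Mid, so Firm A never plays it.
On the remaining 2×2 (Mid, Low vs Fight, Accommodate):
Let Firm A play Mid with probability p. Expected payoff against Fight: (-5)p + (-1)(1−p) = −4p − 1; against Accommodate: 2p + (-8)(1−p) = 10p − 8.
Setting these equal: −4p − 1 = 10p − 8 ⇒ −14p = -7 ⇒ p = 1/2, and the value is (-4)·(1/2) − 1 = -3.
For Firm B: with q = P(Fight), equating Mid's and Low's payoffs gives −7q + 2 = 7q − 8 ⇒ q = 5/7.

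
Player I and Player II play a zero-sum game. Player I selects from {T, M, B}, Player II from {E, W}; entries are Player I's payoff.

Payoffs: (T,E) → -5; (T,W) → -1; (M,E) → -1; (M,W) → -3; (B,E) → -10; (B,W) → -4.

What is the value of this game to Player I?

-7/3

Row minima: T → -5, M → -3, B → -10; maximin = -3.
Column maxima: E → -1, W → -1; minimax = -1.
-3 ≠ -1, so there is no saddle point; optimal play is mixed.
B is strictly dominated by T, so Player I never plays it.
On the remaining 2×2 (T, M vs E, W):
Let Player I play T with probability p. Expected payoff against E: (-5)p + (-1)(1−p) = −4p − 1; against W: (-1)p + (-3)(1−p) = 2p − 3.
Setting these equal: −4p − 1 = 2p − 3 ⇒ −6p = -2 ⇒ p = 1/3, and the value is (-4)·(1/3) − 1 = -7/3.
For Player II: with q = P(E), equating T's and M's payoffs gives −4q − 1 = 2q − 3 ⇒ q = 1/3.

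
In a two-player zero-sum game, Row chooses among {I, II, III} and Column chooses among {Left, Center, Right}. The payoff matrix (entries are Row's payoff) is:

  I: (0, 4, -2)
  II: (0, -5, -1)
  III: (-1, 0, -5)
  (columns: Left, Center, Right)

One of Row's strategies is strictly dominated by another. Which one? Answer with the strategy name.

III

I gives a strictly higher payoff than III against every column: 0 > -1, 4 > 0, -2 > -5.
So III is strictly dominated and Row never plays it.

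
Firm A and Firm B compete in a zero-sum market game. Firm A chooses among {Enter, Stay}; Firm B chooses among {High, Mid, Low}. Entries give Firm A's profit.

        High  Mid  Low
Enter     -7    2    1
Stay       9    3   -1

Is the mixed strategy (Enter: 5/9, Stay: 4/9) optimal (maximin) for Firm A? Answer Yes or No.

Yes

Against High this mix gives (5/9)·(-7) + (4/9)·9 = 1/9.
Against Mid this mix gives (5/9)·2 + (4/9)·3 = 22/9.
Against Low this mix gives (5/9)·1 + (4/9)·(-1) = 1/9.
All of Firm B's active replies (High, Low) yield 1/9, and no column does worse for Firm A. The mix makes Firm B indifferent and guarantees 1/9, so it is optimal.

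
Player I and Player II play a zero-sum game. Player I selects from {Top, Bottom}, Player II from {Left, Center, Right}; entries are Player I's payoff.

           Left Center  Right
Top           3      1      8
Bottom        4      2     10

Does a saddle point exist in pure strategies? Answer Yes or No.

Yes

Row minima: Top → 1, Bottom → 2; maximin = 2.
Column maxima: Left → 4, Center → 2, Right → 10; minimax = 2.
maximin = minimax = 2, so a saddle point exists.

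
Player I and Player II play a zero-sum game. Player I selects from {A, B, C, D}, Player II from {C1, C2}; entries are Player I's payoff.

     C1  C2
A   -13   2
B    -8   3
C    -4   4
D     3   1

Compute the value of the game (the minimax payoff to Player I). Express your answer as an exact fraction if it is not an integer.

Row minima: A → -13, B → -8, C → -4, D → 1; maximin = 1.
Column maxima: C1 → 3, C2 → 4; minimax = 3.
1 ≠ 3, so there is no saddle point; optimal play is mixed.
A is strictly dominated by B, so Player I never plays it.
B is strictly dominated by C, so Player I never plays it.
On the remaining 2×2 (C, D vs C1, C2):
Let Player I play C with probability p. Expected payoff against C1: (-4)p + 3(1−p) = −7p + 3; against C2: 4p + 1(1−p) = 3p + 1.
Setting these equal: −7p + 3 = 3p + 1 ⇒ −10p = -2 ⇒ p = 1/5, and the value is (-7)·(1/5) + 3 = 8/5.
For Player II: with q = P(C1), equating C's and D's payoffs gives −8q + 4 = 2q + 1 ⇒ q = 3/10.

8/5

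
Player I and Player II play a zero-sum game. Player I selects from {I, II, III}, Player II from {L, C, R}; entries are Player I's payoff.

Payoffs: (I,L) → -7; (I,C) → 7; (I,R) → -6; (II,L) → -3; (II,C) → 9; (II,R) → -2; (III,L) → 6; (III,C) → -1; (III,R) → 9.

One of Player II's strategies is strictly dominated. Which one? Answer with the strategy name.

L holds Player I's payoff strictly below R in every row: -7 < -6, -3 < -2, 6 < 9.
So R is strictly dominated for Player II.

R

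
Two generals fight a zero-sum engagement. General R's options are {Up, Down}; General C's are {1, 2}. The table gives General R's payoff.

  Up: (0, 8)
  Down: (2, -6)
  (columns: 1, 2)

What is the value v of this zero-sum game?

1

Row minima: Up → 0, Down → -6; maximin = 0.
Column maxima: 1 → 2, 2 → 8; minimax = 2.
0 ≠ 2, so there is no saddle point; optimal play is mixed.
Let General R play Up with probability p. Expected payoff against 1: 0p + 2(1−p) = −2p + 2; against 2: 8p + (-6)(1−p) = 14p − 6.
Setting these equal: −2p + 2 = 14p − 6 ⇒ −16p = -8 ⇒ p = 1/2, and the value is (-2)·(1/2) + 2 = 1.
For General C: with q = P(1), equating Up's and Down's payoffs gives −8q + 8 = 8q − 6 ⇒ q = 7/8.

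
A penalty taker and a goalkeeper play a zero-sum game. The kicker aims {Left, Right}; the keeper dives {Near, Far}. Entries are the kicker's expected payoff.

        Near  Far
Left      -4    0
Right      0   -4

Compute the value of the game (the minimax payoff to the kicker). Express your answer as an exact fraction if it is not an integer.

-2

Row minima: Left → -4, Right → -4; maximin = -4.
Column maxima: Near → 0, Far → 0; minimax = 0.
-4 ≠ 0, so there is no saddle point; optimal play is mixed.
Let the kicker play Left with probability p. Expected payoff against Near: (-4)p + 0(1−p) = −4p; against Far: 0p + (-4)(1−p) = 4p − 4.
Setting these equal: −4p = 4p − 4 ⇒ −8p = -4 ⇒ p = 1/2, and the value is (-4)·(1/2) = -2.
For the keeper: with q = P(Near), equating Left's and Right's payoffs gives −4q = 4q − 4 ⇒ q = 1/2.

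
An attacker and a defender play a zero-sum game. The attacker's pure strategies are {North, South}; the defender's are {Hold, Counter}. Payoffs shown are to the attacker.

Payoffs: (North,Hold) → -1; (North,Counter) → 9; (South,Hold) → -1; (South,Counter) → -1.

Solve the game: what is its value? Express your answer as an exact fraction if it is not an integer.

-1

Row minima: North → -1, South → -1; maximin = -1.
Column maxima: Hold → -1, Counter → 9; minimax = -1.
Since maximin = minimax = -1, there is a saddle point and the value is -1.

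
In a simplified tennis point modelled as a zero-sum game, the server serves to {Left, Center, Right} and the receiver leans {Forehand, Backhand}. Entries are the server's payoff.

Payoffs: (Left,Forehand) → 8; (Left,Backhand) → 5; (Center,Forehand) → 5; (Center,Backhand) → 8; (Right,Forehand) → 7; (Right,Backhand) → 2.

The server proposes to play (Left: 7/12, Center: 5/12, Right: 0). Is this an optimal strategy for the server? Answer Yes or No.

Against Forehand this mix gives (7/12)·8 + (5/12)·5 = 27/4.
Against Backhand this mix gives (7/12)·5 + (5/12)·8 = 25/4.
The receiver will play Backhand, holding the server to 25/4. Shifting weight toward the row that does better against Backhand would raise this floor (the equalizing mix achieves 13/2 against both Backhand and Forehand), so the proposed strategy is not optimal.

No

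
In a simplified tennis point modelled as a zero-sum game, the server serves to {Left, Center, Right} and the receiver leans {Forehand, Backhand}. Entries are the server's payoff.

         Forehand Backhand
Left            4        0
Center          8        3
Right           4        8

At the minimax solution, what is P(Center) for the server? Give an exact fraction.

4/9

Row minima: Left → 0, Center → 3, Right → 4; maximin = 4.
Column maxima: Forehand → 8, Backhand → 8; minimax = 8.
4 ≠ 8, so there is no saddle point; optimal play is mixed.
Left is strictly dominated by Center, so the server never plays it.
On the remaining 2×2 (Center, Right vs Forehand, Backhand):
Let the server play Center with probability p. Expected payoff against Forehand: 8p + 4(1−p) = 4p + 4; against Backhand: 3p + 8(1−p) = −5p + 8.
Setting these equal: 4p + 4 = −5p + 8 ⇒ 9p = 4 ⇒ p = 4/9, and the value is (4)·(4/9) + 4 = 52/9.
For the receiver: with q = P(Forehand), equating Center's and Right's payoffs gives 5q + 3 = −4q + 8 ⇒ q = 5/9.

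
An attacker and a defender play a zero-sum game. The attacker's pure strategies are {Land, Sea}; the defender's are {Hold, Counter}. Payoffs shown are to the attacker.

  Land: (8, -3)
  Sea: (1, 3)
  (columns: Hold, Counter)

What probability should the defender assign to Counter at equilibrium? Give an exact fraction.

7/13

Row minima: Land → -3, Sea → 1; maximin = 1.
Column maxima: Hold → 8, Counter → 3; minimax = 3.
1 ≠ 3, so there is no saddle point; optimal play is mixed.
Let the attacker play Land with probability p. Expected payoff against Hold: 8p + 1(1−p) = 7p + 1; against Counter: (-3)p + 3(1−p) = −6p + 3.
Setting these equal: 7p + 1 = −6p + 3 ⇒ 13p = 2 ⇒ p = 2/13, and the value is (7)·(2/13) + 1 = 27/13.
For the defender: with q = P(Hold), equating Land's and Sea's payoffs gives 11q − 3 = −2q + 3 ⇒ q = 6/13.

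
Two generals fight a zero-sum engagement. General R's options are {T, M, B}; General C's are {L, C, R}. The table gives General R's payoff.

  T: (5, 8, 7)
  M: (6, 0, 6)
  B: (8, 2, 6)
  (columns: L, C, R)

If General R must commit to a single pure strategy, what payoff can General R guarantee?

Row minima: T → 5, M → 0, B → 2.
The best of these is 5.

5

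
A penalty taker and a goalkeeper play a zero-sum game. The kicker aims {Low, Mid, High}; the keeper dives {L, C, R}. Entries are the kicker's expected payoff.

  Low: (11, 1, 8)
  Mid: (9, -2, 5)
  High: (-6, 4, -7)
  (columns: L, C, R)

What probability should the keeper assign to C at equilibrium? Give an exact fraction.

5/6

Row minima: Low → 1, Mid → -2, High → -7; maximin = 1.
Column maxima: L → 11, C → 4, R → 8; minimax = 4.
1 ≠ 4, so there is no saddle point; optimal play is mixed.
Mid is strictly dominated by Low, so the kicker never plays it.
L is strictly dominated by R (it gives the kicker strictly more in every row), so the keeper never plays it.
On the remaining 2×2 (Low, High vs C, R):
Let the kicker play Low with probability p. Expected payoff against C: 1p + 4(1−p) = −3p + 4; against R: 8p + (-7)(1−p) = 15p − 7.
Setting these equal: −3p + 4 = 15p − 7 ⇒ −18p = -11 ⇒ p = 11/18, and the value is (-3)·(11/18) + 4 = 13/6.
For the keeper: with q = P(C), equating Low's and High's payoffs gives −7q + 8 = 11q − 7 ⇒ q = 5/6.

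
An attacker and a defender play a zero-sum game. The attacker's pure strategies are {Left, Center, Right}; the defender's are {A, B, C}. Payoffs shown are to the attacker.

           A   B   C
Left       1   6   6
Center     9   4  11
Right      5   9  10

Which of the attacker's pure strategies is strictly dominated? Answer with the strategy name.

Right gives a strictly higher payoff than Left against every column: 5 > 1, 9 > 6, 10 > 6.
So Left is strictly dominated and the attacker never plays it.

Left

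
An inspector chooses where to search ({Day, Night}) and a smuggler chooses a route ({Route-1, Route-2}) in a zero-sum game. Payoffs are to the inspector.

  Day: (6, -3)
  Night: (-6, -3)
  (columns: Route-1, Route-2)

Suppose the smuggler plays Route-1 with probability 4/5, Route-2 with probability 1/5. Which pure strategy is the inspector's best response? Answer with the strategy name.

Day

Expected payoff of Day: (4/5)·6 + (1/5)·(-3) = 21/5.
Expected payoff of Night: (4/5)·(-6) + (1/5)·(-3) = -27/5.
The largest is 21/5, so the inspector's best response is Day.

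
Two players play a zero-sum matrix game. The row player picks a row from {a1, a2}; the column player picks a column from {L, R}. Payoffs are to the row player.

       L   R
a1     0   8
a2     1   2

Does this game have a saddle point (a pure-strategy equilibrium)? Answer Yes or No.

Yes

Row minima: a1 → 0, a2 → 1; maximin = 1.
Column maxima: L → 1, R → 8; minimax = 1.
maximin = minimax = 1, so a saddle point exists.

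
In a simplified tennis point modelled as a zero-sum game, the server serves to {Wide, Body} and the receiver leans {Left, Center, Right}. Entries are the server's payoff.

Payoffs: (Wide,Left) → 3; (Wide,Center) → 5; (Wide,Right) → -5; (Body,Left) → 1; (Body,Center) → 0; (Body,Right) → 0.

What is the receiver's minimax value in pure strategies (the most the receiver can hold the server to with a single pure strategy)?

Column maxima: Left → 3, Center → 5, Right → 0.
The smallest of these is 0.

0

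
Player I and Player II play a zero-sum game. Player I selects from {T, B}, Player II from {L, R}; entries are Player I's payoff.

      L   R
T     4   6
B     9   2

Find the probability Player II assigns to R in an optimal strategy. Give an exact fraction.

5/9

Row minima: T → 4, B → 2; maximin = 4.
Column maxima: L → 9, R → 6; minimax = 6.
4 ≠ 6, so there is no saddle point; optimal play is mixed.
Let Player I play T with probability p. Expected payoff against L: 4p + 9(1−p) = −5p + 9; against R: 6p + 2(1−p) = 4p + 2.
Setting these equal: −5p + 9 = 4p + 2 ⇒ −9p = -7 ⇒ p = 7/9, and the value is (-5)·(7/9) + 9 = 46/9.
For Player II: with q = P(L), equating T's and B's payoffs gives −2q + 6 = 7q + 2 ⇒ q = 4/9.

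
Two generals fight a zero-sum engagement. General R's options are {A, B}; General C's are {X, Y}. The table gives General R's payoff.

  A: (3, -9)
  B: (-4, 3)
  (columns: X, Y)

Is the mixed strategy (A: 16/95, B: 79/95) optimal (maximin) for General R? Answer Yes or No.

No

Against X this mix gives (16/95)·3 + (79/95)·(-4) = -268/95.
Against Y this mix gives (16/95)·(-9) + (79/95)·3 = 93/95.
General C will play X, holding General R to -268/95. Shifting weight toward the row that does better against X would raise this floor (the equalizing mix achieves -27/19 against both X and Y), so the proposed strategy is not optimal.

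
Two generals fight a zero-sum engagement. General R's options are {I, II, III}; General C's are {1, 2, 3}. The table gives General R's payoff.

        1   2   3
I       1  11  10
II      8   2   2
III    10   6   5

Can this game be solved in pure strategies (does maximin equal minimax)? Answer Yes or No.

No

Row minima: I → 1, II → 2, III → 5; maximin = 5.
Column maxima: 1 → 10, 2 → 11, 3 → 10; minimax = 10.
5 ≠ 10, so no pure-strategy equilibrium exists.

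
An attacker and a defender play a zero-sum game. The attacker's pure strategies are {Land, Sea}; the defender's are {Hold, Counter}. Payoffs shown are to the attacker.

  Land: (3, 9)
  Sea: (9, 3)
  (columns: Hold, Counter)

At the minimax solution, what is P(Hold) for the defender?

1/2

Row minima: Land → 3, Sea → 3; maximin = 3.
Column maxima: Hold → 9, Counter → 9; minimax = 9.
3 ≠ 9, so there is no saddle point; optimal play is mixed.
Let the attacker play Land with probability p. Expected payoff against Hold: 3p + 9(1−p) = −6p + 9; against Counter: 9p + 3(1−p) = 6p + 3.
Setting these equal: −6p + 9 = 6p + 3 ⇒ −12p = -6 ⇒ p = 1/2, and the value is (-6)·(1/2) + 9 = 6.
For the defender: with q = P(Hold), equating Land's and Sea's payoffs gives −6q + 9 = 6q + 3 ⇒ q = 1/2.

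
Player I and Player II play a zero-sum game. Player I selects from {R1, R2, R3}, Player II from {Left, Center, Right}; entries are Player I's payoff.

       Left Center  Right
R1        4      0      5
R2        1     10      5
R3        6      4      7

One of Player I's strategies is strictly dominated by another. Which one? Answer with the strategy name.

R1

R3 gives a strictly higher payoff than R1 against every column: 6 > 4, 4 > 0, 7 > 5.
So R1 is strictly dominated and Player I never plays it.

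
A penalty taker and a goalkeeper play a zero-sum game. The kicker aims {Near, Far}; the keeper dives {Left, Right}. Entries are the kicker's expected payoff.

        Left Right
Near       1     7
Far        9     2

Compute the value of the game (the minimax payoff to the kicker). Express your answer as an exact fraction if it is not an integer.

61/13

Row minima: Near → 1, Far → 2; maximin = 2.
Column maxima: Left → 9, Right → 7; minimax = 7.
2 ≠ 7, so there is no saddle point; optimal play is mixed.
Let the kicker play Near with probability p. Expected payoff against Left: 1p + 9(1−p) = −8p + 9; against Right: 7p + 2(1−p) = 5p + 2.
Setting these equal: −8p + 9 = 5p + 2 ⇒ −13p = -7 ⇒ p = 7/13, and the value is (-8)·(7/13) + 9 = 61/13.
For the keeper: with q = P(Left), equating Near's and Far's payoffs gives −6q + 7 = 7q + 2 ⇒ q = 5/13.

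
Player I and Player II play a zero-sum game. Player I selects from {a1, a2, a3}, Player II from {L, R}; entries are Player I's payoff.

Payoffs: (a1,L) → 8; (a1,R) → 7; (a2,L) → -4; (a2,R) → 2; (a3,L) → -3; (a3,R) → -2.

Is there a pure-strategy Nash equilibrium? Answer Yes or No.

Yes

Row minima: a1 → 7, a2 → -4, a3 → -3; maximin = 7.
Column maxima: L → 8, R → 7; minimax = 7.
maximin = minimax = 7, so a saddle point exists.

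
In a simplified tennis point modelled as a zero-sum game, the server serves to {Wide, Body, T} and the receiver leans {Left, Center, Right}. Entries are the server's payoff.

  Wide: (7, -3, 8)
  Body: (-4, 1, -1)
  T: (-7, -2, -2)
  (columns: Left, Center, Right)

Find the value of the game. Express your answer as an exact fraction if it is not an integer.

-1/3

Row minima: Wide → -3, Body → -4, T → -7; maximin = -3.
Column maxima: Left → 7, Center → 1, Right → 8; minimax = 1.
-3 ≠ 1, so there is no saddle point; optimal play is mixed.
T is strictly dominated by Body, so the server never plays it.
Right is strictly dominated by Left (it gives the server strictly more in every row), so the receiver never plays it.
On the remaining 2×2 (Wide, Body vs Left, Center):
Let the server play Wide with probability p. Expected payoff against Left: 7p + (-4)(1−p) = 11p − 4; against Center: (-3)p + 1(1−p) = −4p + 1.
Setting these equal: 11p − 4 = −4p + 1 ⇒ 15p = 5 ⇒ p = 1/3, and the value is (11)·(1/3) − 4 = -1/3.
For the receiver: with q = P(Left), equating Wide's and Body's payoffs gives 10q − 3 = −5q + 1 ⇒ q = 4/15.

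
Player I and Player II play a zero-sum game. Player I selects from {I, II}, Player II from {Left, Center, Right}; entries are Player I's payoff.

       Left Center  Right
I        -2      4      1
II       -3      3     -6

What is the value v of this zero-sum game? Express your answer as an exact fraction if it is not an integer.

Row minima: I → -2, II → -6; maximin = -2.
Column maxima: Left → -2, Center → 4, Right → 1; minimax = -2.
Since maximin = minimax = -2, there is a saddle point and the value is -2.

-2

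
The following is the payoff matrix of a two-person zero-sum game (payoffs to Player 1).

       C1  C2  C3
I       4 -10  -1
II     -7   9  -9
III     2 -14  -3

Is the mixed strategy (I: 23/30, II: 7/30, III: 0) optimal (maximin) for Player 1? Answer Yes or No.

Against C1 this mix gives (23/30)·4 + (7/30)·(-7) = 43/30.
Against C2 this mix gives (23/30)·(-10) + (7/30)·9 = -167/30.
Against C3 this mix gives (23/30)·(-1) + (7/30)·(-9) = -43/15.
Player 2 will play C2, holding Player 1 to -167/30. Shifting weight toward the row that does better against C2 would raise this floor (the equalizing mix achieves -11/3 against both C2 and C3), so the proposed strategy is not optimal.

No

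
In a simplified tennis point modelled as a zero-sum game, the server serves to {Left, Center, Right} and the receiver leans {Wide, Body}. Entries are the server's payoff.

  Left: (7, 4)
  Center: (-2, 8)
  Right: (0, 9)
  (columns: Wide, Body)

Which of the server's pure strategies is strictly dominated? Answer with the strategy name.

Right gives a strictly higher payoff than Center against every column: 0 > -2, 9 > 8.
So Center is strictly dominated and the server never plays it.

Center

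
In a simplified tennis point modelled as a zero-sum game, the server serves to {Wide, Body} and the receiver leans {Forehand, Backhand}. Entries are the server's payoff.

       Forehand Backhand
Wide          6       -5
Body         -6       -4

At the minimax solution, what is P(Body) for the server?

Row minima: Wide → -5, Body → -6; maximin = -5.
Column maxima: Forehand → 6, Backhand → -4; minimax = -4.
-5 ≠ -4, so there is no saddle point; optimal play is mixed.
Let the server play Wide with probability p. Expected payoff against Forehand: 6p + (-6)(1−p) = 12p − 6; against Backhand: (-5)p + (-4)(1−p) = −p − 4.
Setting these equal: 12p − 6 = −p − 4 ⇒ 13p = 2 ⇒ p = 2/13, and the value is (12)·(2/13) − 6 = -54/13.
For the receiver: with q = P(Forehand), equating Wide's and Body's payoffs gives 11q − 5 = −2q − 4 ⇒ q = 1/13.

11/13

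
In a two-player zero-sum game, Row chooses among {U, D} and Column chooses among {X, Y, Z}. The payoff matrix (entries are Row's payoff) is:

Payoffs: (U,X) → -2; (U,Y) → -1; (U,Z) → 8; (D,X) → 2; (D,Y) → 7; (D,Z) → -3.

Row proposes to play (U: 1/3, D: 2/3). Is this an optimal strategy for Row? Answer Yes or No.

Against X this mix gives (1/3)·(-2) + (2/3)·2 = 2/3.
Against Y this mix gives (1/3)·(-1) + (2/3)·7 = 13/3.
Against Z this mix gives (1/3)·8 + (2/3)·(-3) = 2/3.
All of Column's active replies (X, Z) yield 2/3, and no column does worse for Row. The mix makes Column indifferent and guarantees 2/3, so it is optimal.

Yes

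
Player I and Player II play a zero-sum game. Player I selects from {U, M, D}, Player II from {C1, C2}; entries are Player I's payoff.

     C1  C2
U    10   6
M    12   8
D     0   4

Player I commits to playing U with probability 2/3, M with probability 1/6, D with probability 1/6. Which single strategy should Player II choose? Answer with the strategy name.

C2

If Player II plays C1, Player I's expected payoff is (2/3)·10 + (1/6)·12 + (1/6)·0 = 26/3.
If Player II plays C2, Player I's expected payoff is (2/3)·6 + (1/6)·8 + (1/6)·4 = 6.
Player II minimizes Player I's payoff; the smallest is 6, so the best response is C2.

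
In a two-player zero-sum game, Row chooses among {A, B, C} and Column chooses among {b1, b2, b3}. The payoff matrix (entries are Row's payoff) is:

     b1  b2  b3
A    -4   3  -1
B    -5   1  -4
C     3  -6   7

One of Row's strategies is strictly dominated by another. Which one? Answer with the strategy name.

A gives a strictly higher payoff than B against every column: -4 > -5, 3 > 1, -1 > -4.
So B is strictly dominated and Row never plays it.

B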